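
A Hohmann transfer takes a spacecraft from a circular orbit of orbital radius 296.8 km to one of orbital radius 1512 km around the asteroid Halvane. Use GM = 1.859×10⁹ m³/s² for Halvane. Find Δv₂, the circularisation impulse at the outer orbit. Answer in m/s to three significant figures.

r₁ = 296.8 km = 2.968×10⁵ m.
r₂ = 1512 km = 1.512×10⁶ m.
Transfer ellipse a_t = (r₁ + r₂)/2 = 9.044×10⁵ m.
At r₁: circular v_c1 = √(μ/r₁) = 79.14 m/s; transfer-periapsis v_p = √[μ(2/r₁ − 1/a_t)] = 102.3 m/s.
At r₂: circular v_c2 = √(μ/r₂) = 35.06 m/s; transfer-apoapsis v_a = √[μ(2/r₂ − 1/a_t)] = 20.09 m/s.
Δv₂ = v_c2 − v_a = 14.98 m/s.

Δv ≈ 15.0 m/s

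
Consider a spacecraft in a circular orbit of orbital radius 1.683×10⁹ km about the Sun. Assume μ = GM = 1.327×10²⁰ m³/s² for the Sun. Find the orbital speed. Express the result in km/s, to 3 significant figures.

r = 1.683×10⁹ km = 1.683×10¹² m.
For a circular orbit v = √(μ/r) = √(1.327×10²⁰ / 1.683×10¹²) = √(7.885×10⁷) = 8880 m/s.
That is 8.880 km/s.

v ≈ 8.88 km/s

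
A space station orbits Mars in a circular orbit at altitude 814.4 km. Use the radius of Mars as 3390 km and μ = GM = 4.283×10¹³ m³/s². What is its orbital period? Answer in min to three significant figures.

T ≈ 138 min

r = 3390 + 814.4 = 4204.4 km = 4.2044×10⁶ m.
Kepler's third law: T = 2π√(r³/μ) = 2π√((4.204×10⁶)³ / 4.283×10¹³).
r³/μ = 1.735×10⁶ s², so T = 2π × 1.317×10³ = 8.277×10³ s.
Converting: 8.277×10³ s ÷ 60.00 = 137.9 min.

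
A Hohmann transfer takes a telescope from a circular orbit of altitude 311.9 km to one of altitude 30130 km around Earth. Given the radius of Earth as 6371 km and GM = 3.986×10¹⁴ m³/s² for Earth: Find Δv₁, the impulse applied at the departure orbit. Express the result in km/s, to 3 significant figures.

r₁ = 6371 + 311.9 = 6682.9 km = 6.6829×10⁶ m.
r₂ = 6371 + 30130 = 36501 km = 3.6501×10⁷ m.
Transfer ellipse a_t = (r₁ + r₂)/2 = 2.159×10⁷ m.
At r₁: circular v_c1 = √(μ/r₁) = 7723 m/s; transfer-perigee v_p = √[μ(2/r₁ − 1/a_t)] = 10040 m/s.
Δv₁ = v_p − v_c1 = 2318 m/s.
= 2.318 km/s.

Δv ≈ 2.32 km/s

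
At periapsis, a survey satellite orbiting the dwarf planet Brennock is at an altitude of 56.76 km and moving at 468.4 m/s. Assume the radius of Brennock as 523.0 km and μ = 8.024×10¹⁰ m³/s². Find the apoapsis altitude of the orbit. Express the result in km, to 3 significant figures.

r_p = 523.0 + 56.76 = 579.76 km = 5.798×10⁵ m.
Specific energy ε = v²/2 − μ/r = -2.870×10⁴ J/kg, so a = −μ/(2ε) = 1.398×10⁶ m.
The apsides satisfy r_p + r_a = 2a, so the apoapsis radius is 2a − r_p = 2.216×10⁶ m = 2215.8 km.
Apoapsis altitude = 2215.8 − 523.0 = 1692.8 km.

apoapsis altitude ≈ 1690 km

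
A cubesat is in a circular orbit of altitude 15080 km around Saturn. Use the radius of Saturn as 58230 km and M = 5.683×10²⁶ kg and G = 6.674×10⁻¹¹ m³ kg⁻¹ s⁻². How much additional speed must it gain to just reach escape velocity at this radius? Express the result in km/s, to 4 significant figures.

μ = GM = 6.674×10⁻¹¹ × 5.683×10²⁶ = 3.793×10¹⁶ m³/s².
r = 58230 + 15080 = 73310 km = 7.3310×10⁷ m.
Circular speed v_c = √(μ/r) = 22750 m/s.
Escape speed v_esc = √(2μ/r) = √2 × v_c = 32170 m/s.
Δv = v_esc − v_c = 9422 m/s = 9.422 km/s.

Δv ≈ 9.422 km/s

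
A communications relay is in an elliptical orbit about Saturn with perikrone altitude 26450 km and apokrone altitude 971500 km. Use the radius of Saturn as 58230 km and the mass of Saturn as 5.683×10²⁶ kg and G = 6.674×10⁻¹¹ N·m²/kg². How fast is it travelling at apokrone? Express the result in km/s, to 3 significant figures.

v ≈ 2.37 km/s

μ = GM = 6.674×10⁻¹¹ × 5.683×10²⁶ = 3.793×10¹⁶ m³/s².
r_p = 58230 + 26450 = 84680 km = 8.4680×10⁷ m.
r_a = 58230 + 971500 = 1029700 km = 1.0297×10⁹ m.
Semi-major axis a = (r_p + r_a)/2 = 5.5720×10⁵ km = 5.572×10⁸ m.
Vis-viva: v² = μ(2/r − 1/a) = 3.793×10¹⁶ × (1.942×10⁻⁹ − 1.795×10⁻⁹) = 5.598×10⁶ m²/s².
v = 2366 m/s = 2.366 km/s.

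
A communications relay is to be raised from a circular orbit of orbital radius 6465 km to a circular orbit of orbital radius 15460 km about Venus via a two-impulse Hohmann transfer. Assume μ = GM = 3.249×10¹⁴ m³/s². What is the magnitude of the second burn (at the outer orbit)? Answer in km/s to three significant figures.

r₁ = 6465 km = 6.465×10⁶ m.
r₂ = 15460 km = 1.546×10⁷ m.
Transfer ellipse a_t = (r₁ + r₂)/2 = 1.096×10⁷ m.
At r₁: circular v_c1 = √(μ/r₁) = 7089 m/s; transfer-periapsis v_p = √[μ(2/r₁ − 1/a_t)] = 8419 m/s.
At r₂: circular v_c2 = √(μ/r₂) = 4584 m/s; transfer-apoapsis v_a = √[μ(2/r₂ − 1/a_t)] = 3520 m/s.
Δv₂ = v_c2 − v_a = 1064 m/s.
= 1.064 km/s.

Δv ≈ 1.06 km/s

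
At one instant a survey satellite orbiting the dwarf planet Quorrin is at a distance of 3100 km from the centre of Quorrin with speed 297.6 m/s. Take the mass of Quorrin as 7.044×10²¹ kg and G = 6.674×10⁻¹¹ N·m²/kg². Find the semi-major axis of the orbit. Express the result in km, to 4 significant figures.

a ≈ 2189 km

μ = GM = 6.674×10⁻¹¹ × 7.044×10²¹ = 4.701×10¹¹ m³/s².
r = 3.100×10⁶ m.
Vis-viva rearranged: 1/a = 2/r − v²/μ = 6.452×10⁻⁷ − 1.884×10⁻⁷ = 4.568×10⁻⁷ m⁻¹.
a = 2.189×10⁶ m = 2189.3 km.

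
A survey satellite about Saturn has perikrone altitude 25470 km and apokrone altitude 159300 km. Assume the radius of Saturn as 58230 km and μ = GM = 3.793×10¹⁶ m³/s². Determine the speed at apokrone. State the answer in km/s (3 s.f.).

r_p = 58230 + 25470 = 83700 km = 8.3700×10⁷ m.
r_a = 58230 + 159300 = 217530 km = 2.1753×10⁸ m.
Semi-major axis a = (r_p + r_a)/2 = 1.5062×10⁵ km = 1.506×10⁸ m.
Vis-viva: v² = μ(2/r − 1/a) = 3.793×10¹⁶ × (9.194×10⁻⁹ − 6.639×10⁻⁹) = 9.690×10⁷ m²/s².
v = 9844 m/s = 9.844 km/s.

v ≈ 9.84 km/s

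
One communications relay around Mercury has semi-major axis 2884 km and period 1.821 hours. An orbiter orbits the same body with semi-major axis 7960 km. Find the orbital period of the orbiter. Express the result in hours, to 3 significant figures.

Kepler's third law: T² ∝ a³, so T₂ = T₁ (a₂/a₁)^(3/2).
a₂/a₁ = 2.760, (a₂/a₁)^(3/2) = 4.585.
T₂ = 1.821 × 4.585 = 8.350 hours.

T₂ ≈ 8.35 hours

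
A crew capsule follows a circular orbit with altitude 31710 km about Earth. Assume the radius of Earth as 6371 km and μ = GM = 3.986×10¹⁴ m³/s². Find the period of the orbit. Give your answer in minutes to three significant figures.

T ≈ 1230 minutes

r = 6371 + 31710 = 38081 km = 3.8081×10⁷ m.
Kepler's third law: T = 2π√(r³/μ) = 2π√((3.808×10⁷)³ / 3.986×10¹⁴).
r³/μ = 1.385×10⁸ s², so T = 2π × 1.177×10⁴ = 7.396×10⁴ s.
Converting: 7.396×10⁴ s ÷ 60.00 = 1233 minutes.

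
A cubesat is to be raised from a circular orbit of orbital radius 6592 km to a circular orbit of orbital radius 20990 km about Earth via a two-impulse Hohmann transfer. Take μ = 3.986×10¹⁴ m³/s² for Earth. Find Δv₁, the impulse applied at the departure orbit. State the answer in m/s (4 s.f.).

r₁ = 6592 km = 6.592×10⁶ m.
r₂ = 20990 km = 2.099×10⁷ m.
Transfer ellipse a_t = (r₁ + r₂)/2 = 1.379×10⁷ m.
At r₁: circular v_c1 = √(μ/r₁) = 7776 m/s; transfer-perigee v_p = √[μ(2/r₁ − 1/a_t)] = 9593 m/s.
Δv₁ = v_p − v_c1 = 1817 m/s.

Δv ≈ 1817 m/s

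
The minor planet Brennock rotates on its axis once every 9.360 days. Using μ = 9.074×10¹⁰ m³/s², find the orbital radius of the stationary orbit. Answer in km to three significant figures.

T = 9.360 days = 8.087×10⁵ s.
A synchronous orbit has period T, so by Kepler's third law a = (μT²/4π²)^(1/3).
μT²/4π² = 9.074×10¹⁰ × (8.087×10⁵)² / 39.48 = 1.503×10²¹ m³.
a = 1.146×10⁷ m = 11455 km.

r_sync ≈ 11500 km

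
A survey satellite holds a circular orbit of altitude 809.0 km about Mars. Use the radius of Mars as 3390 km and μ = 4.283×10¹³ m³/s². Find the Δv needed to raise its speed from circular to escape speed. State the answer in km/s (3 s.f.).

r = 3390 + 809.0 = 4199.0 km = 4.1990×10⁶ m.
Circular speed v_c = √(μ/r) = 3194 m/s.
Escape speed v_esc = √(2μ/r) = √2 × v_c = 4517 m/s.
Δv = v_esc − v_c = 1323 m/s = 1.323 km/s.

Δv ≈ 1.32 km/s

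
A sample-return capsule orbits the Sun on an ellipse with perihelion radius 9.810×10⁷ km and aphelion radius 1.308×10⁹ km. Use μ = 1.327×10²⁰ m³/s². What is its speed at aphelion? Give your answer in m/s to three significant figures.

v ≈ 3760 m/s

Semi-major axis a = (r_p + r_a)/2 = 7.0305×10⁸ km = 7.030×10¹¹ m.
Vis-viva: v² = μ(2/r − 1/a) = 1.327×10²⁰ × (1.529×10⁻¹² − 1.422×10⁻¹²) = 1.416×10⁷ m²/s².
v = 3762 m/s.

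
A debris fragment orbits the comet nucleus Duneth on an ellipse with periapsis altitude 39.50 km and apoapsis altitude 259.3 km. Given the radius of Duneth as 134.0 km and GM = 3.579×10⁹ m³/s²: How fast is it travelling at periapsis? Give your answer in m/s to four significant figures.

r_p = 134.0 + 39.50 = 173.50 km = 1.7350×10⁵ m.
r_a = 134.0 + 259.3 = 393.30 km = 3.9330×10⁵ m.
Semi-major axis a = (r_p + r_a)/2 = 283.40 km = 2.834×10⁵ m.
Vis-viva: v² = μ(2/r − 1/a) = 3.579×10⁹ × (1.153×10⁻⁵ − 3.529×10⁻⁶) = 2.863×10⁴ m²/s².
v = 169.2 m/s.

v ≈ 169.2 m/s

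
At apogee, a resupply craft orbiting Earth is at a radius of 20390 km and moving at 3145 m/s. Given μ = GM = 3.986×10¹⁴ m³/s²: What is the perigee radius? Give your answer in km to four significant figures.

r_a = 2.039×10⁷ m.
Specific energy ε = v²/2 − μ/r = -1.460×10⁷ J/kg, so a = −μ/(2ε) = 1.365×10⁷ m.
The apsides satisfy r_p + r_a = 2a, so the perigee radius is 2a − r_a = 6.905×10⁶ m = 6905.2 km.

perigee radius ≈ 6905 km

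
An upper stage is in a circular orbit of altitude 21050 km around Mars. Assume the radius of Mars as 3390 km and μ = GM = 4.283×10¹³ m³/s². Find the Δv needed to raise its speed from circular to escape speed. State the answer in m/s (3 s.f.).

Δv ≈ 548 m/s

r = 3390 + 21050 = 24440 km = 2.4440×10⁷ m.
Circular speed v_c = √(μ/r) = 1324 m/s.
Escape speed v_esc = √(2μ/r) = √2 × v_c = 1872 m/s.
Δv = v_esc − v_c = 548.3 m/s.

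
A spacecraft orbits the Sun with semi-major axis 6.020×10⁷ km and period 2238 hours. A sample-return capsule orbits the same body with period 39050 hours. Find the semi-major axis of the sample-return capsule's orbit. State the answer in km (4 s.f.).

Kepler's third law: a³ ∝ T², so a₂ = a₁ (T₂/T₁)^(2/3).
T₂/T₁ = 17.45, (T₂/T₁)^(2/3) = 6.727.
a₂ = 6.020×10⁷ × 6.727 = 4.050×10⁸ km.

a₂ ≈ 4.050×10⁸ km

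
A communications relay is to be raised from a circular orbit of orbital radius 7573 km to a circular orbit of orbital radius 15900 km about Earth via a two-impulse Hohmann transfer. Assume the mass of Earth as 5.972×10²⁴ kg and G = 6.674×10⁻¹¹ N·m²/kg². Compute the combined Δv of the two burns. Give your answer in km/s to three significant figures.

μ = GM = 6.674×10⁻¹¹ × 5.972×10²⁴ = 3.986×10¹⁴ m³/s².
r₁ = 7573 km = 7.573×10⁶ m.
r₂ = 15900 km = 1.590×10⁷ m.
Transfer ellipse a_t = (r₁ + r₂)/2 = 1.174×10⁷ m.
At r₁: circular v_c1 = √(μ/r₁) = 7255 m/s; transfer-perigee v_p = √[μ(2/r₁ − 1/a_t)] = 8444 m/s.
Δv₁ = v_p − v_c1 = 1189 m/s.
At r₂: circular v_c2 = √(μ/r₂) = 5007 m/s; transfer-apogee v_a = √[μ(2/r₂ − 1/a_t)] = 4022 m/s.
Δv₂ = v_c2 − v_a = 984.9 m/s.
Total Δv = Δv₁ + Δv₂ = 2174 m/s = 2.174 km/s.

Δv_total ≈ 2.17 km/s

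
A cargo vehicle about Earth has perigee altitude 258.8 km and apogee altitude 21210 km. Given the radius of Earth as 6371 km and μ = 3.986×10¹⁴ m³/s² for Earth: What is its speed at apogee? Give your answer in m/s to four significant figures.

r_p = 6371 + 258.8 = 6629.8 km = 6.6298×10⁶ m.
r_a = 6371 + 21210 = 27581 km = 2.7581×10⁷ m.
Semi-major axis a = (r_p + r_a)/2 = 17105 km = 1.711×10⁷ m.
Vis-viva: v² = μ(2/r − 1/a) = 3.986×10¹⁴ × (7.251×10⁻⁸ − 5.846×10⁻⁸) = 5.601×10⁶ m²/s².
v = 2367 m/s.

v ≈ 2367 m/s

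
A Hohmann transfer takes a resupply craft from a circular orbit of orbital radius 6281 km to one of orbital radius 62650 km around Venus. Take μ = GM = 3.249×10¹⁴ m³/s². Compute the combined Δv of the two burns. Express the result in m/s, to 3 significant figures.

r₁ = 6281 km = 6.281×10⁶ m.
r₂ = 62650 km = 6.265×10⁷ m.
Transfer ellipse a_t = (r₁ + r₂)/2 = 3.447×10⁷ m.
At r₁: circular v_c1 = √(μ/r₁) = 7192 m/s; transfer-periapsis v_p = √[μ(2/r₁ − 1/a_t)] = 9697 m/s.
Δv₁ = v_p − v_c1 = 2505 m/s.
At r₂: circular v_c2 = √(μ/r₂) = 2277 m/s; transfer-apoapsis v_a = √[μ(2/r₂ − 1/a_t)] = 972.2 m/s.
Δv₂ = v_c2 − v_a = 1305 m/s.
Total Δv = Δv₁ + Δv₂ = 3810 m/s.

Δv_total ≈ 3810 m/s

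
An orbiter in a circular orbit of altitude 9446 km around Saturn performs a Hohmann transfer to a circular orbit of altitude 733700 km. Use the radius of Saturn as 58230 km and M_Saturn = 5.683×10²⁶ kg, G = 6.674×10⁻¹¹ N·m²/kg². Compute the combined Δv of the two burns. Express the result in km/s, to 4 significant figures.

μ = GM = 6.674×10⁻¹¹ × 5.683×10²⁶ = 3.793×10¹⁶ m³/s².
r₁ = 58230 + 9446 = 67676 km = 6.7676×10⁷ m.
r₂ = 58230 + 733700 = 791930 km = 7.9193×10⁸ m.
Transfer ellipse a_t = (r₁ + r₂)/2 = 4.298×10⁸ m.
At r₁: circular v_c1 = √(μ/r₁) = 23670 m/s; transfer-perikrone v_p = √[μ(2/r₁ − 1/a_t)] = 32130 m/s.
Δv₁ = v_p − v_c1 = 8461 m/s.
At r₂: circular v_c2 = √(μ/r₂) = 6921 m/s; transfer-apokrone v_a = √[μ(2/r₂ − 1/a_t)] = 2746 m/s.
Δv₂ = v_c2 − v_a = 4174 m/s.
Total Δv = Δv₁ + Δv₂ = 12640 m/s = 12.64 km/s.

Δv_total ≈ 12.64 km/s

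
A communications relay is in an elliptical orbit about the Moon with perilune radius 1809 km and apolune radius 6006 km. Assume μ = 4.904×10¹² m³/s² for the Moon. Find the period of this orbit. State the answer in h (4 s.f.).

Semi-major axis a = (r_p + r_a)/2 = (1809.0 + 6006.0)/2 = 3907.5 km = 3.908×10⁶ m.
By Kepler's third law T = 2π√(a³/μ) = 2π × 3.488×10³ = 2.192×10⁴ s.
= 6.088 h.

T ≈ 6.088 h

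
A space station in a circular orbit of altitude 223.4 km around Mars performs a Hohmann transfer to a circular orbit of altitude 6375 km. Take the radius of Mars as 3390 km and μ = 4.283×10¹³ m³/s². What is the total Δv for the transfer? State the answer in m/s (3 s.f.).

r₁ = 3390 + 223.4 = 3613.4 km = 3.6134×10⁶ m.
r₂ = 3390 + 6375 = 9765.0 km = 9.7650×10⁶ m.
Transfer ellipse a_t = (r₁ + r₂)/2 = 6.689×10⁶ m.
At r₁: circular v_c1 = √(μ/r₁) = 3443 m/s; transfer-periapsis v_p = √[μ(2/r₁ − 1/a_t)] = 4160 m/s.
Δv₁ = v_p − v_c1 = 716.9 m/s.
At r₂: circular v_c2 = √(μ/r₂) = 2094 m/s; transfer-apoapsis v_a = √[μ(2/r₂ − 1/a_t)] = 1539 m/s.
Δv₂ = v_c2 − v_a = 555.0 m/s.
Total Δv = Δv₁ + Δv₂ = 1272 m/s.

Δv_total ≈ 1270 m/s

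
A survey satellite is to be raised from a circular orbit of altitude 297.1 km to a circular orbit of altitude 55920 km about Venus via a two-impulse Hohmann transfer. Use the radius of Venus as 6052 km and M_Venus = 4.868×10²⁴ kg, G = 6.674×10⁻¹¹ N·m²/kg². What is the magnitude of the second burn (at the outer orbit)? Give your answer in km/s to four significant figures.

μ = GM = 6.674×10⁻¹¹ × 4.868×10²⁴ = 3.249×10¹⁴ m³/s².
r₁ = 6052 + 297.1 = 6349.1 km = 6.3491×10⁶ m.
r₂ = 6052 + 55920 = 61972 km = 6.1972×10⁷ m.
Transfer ellipse a_t = (r₁ + r₂)/2 = 3.416×10⁷ m.
At r₁: circular v_c1 = √(μ/r₁) = 7153 m/s; transfer-periapsis v_p = √[μ(2/r₁ − 1/a_t)] = 9635 m/s.
At r₂: circular v_c2 = √(μ/r₂) = 2290 m/s; transfer-apoapsis v_a = √[μ(2/r₂ − 1/a_t)] = 987.1 m/s.
Δv₂ = v_c2 − v_a = 1303 m/s.
= 1.303 km/s.

Δv ≈ 1.303 km/s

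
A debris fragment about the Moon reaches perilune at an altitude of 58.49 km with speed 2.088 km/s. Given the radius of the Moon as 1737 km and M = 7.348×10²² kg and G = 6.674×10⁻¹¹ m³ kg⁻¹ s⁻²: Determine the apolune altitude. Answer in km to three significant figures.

apolune altitude ≈ 5360 km

μ = GM = 6.674×10⁻¹¹ × 7.348×10²² = 4.904×10¹² m³/s².
r_p = 1737 + 58.49 = 1795.5 km = 1.795×10⁶ m.
Specific energy ε = v²/2 − μ/r = -5.514×10⁵ J/kg, so a = −μ/(2ε) = 4.447×10⁶ m.
The apsides satisfy r_p + r_a = 2a, so the apolune radius is 2a − r_p = 7.098×10⁶ m = 7097.6 km.
Apolune altitude = 7097.6 − 1737 = 5360.6 km.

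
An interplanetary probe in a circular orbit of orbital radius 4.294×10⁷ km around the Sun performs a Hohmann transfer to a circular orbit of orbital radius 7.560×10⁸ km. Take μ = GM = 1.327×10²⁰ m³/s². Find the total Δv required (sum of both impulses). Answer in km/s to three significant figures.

Δv_total ≈ 29.8 km/s

r₁ = 4.294×10⁷ km = 4.294×10¹⁰ m.
r₂ = 7.560×10⁸ km = 7.560×10¹¹ m.
Transfer ellipse a_t = (r₁ + r₂)/2 = 3.995×10¹¹ m.
At r₁: circular v_c1 = √(μ/r₁) = 55590 m/s; transfer-perihelion v_p = √[μ(2/r₁ − 1/a_t)] = 76480 m/s.
Δv₁ = v_p − v_c1 = 20880 m/s.
At r₂: circular v_c2 = √(μ/r₂) = 13250 m/s; transfer-aphelion v_a = √[μ(2/r₂ − 1/a_t)] = 4344 m/s.
Δv₂ = v_c2 − v_a = 8905 m/s.
Total Δv = Δv₁ + Δv₂ = 29790 m/s = 29.79 km/s.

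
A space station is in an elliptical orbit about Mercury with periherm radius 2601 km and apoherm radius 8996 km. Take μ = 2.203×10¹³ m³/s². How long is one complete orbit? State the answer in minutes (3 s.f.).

T ≈ 312 minutes

Semi-major axis a = (r_p + r_a)/2 = (2601.0 + 8996.0)/2 = 5798.5 km = 5.798×10⁶ m.
By Kepler's third law T = 2π√(a³/μ) = 2π × 2.975×10³ = 1.869×10⁴ s.
= 311.5 minutes.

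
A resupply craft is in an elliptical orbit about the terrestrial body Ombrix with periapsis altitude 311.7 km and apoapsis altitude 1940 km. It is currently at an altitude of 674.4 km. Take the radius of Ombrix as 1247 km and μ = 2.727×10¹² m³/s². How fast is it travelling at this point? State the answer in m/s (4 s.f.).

v ≈ 1300 m/s

r_p = 1247 + 311.7 = 1558.7 km = 1.5587×10⁶ m.
r_a = 1247 + 1940 = 3187.0 km = 3.1870×10⁶ m.
r = 1247 + 674.4 = 1921.4 km = 1.921×10⁶ m.
Semi-major axis a = (r_p + r_a)/2 = 2372.8 km = 2.373×10⁶ m.
Vis-viva: v² = μ(2/r − 1/a) = 2.727×10¹² × (1.041×10⁻⁶ − 4.214×10⁻⁷) = 1.689×10⁶ m²/s².
v = 1300 m/s.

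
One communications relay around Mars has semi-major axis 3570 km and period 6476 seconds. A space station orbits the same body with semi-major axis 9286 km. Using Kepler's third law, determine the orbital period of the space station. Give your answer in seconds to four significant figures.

Kepler's third law: T² ∝ a³, so T₂ = T₁ (a₂/a₁)^(3/2).
a₂/a₁ = 2.601, (a₂/a₁)^(3/2) = 4.195.
T₂ = 6476 × 4.195 = 27170 seconds.

T₂ ≈ 27170 seconds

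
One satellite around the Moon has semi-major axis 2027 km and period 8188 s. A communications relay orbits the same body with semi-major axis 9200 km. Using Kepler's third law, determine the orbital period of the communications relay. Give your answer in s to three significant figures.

T₂ ≈ 79200 s

Kepler's third law: T² ∝ a³, so T₂ = T₁ (a₂/a₁)^(3/2).
a₂/a₁ = 4.539, (a₂/a₁)^(3/2) = 9.669.
T₂ = 8188 × 9.669 = 79170 s.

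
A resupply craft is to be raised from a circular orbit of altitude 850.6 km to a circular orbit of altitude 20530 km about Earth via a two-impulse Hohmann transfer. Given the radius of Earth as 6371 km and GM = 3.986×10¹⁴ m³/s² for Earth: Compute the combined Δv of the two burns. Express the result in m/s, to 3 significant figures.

r₁ = 6371 + 850.6 = 7221.6 km = 7.2216×10⁶ m.
r₂ = 6371 + 20530 = 26901 km = 2.6901×10⁷ m.
Transfer ellipse a_t = (r₁ + r₂)/2 = 1.706×10⁷ m.
At r₁: circular v_c1 = √(μ/r₁) = 7429 m/s; transfer-perigee v_p = √[μ(2/r₁ − 1/a_t)] = 9329 m/s.
Δv₁ = v_p − v_c1 = 1900 m/s.
At r₂: circular v_c2 = √(μ/r₂) = 3849 m/s; transfer-apogee v_a = √[μ(2/r₂ − 1/a_t)] = 2504 m/s.
Δv₂ = v_c2 − v_a = 1345 m/s.
Total Δv = Δv₁ + Δv₂ = 3244 m/s.

Δv_total ≈ 3240 m/s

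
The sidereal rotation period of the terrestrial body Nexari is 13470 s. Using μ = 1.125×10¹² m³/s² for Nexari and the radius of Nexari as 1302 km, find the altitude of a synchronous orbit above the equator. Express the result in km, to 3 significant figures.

A synchronous orbit has period T, so by Kepler's third law a = (μT²/4π²)^(1/3).
μT²/4π² = 1.125×10¹² × (1.347×10⁴)² / 39.48 = 5.170×10¹⁸ m³.
a = 1.729×10⁶ m = 1729.2 km.
Altitude h = a − R = 1729.2 − 1302 = 427.19 km.

h_sync ≈ 427 km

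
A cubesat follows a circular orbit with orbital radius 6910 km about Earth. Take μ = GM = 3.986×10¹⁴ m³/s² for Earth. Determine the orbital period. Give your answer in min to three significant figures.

T ≈ 95.3 min

r = 6910 km = 6.910×10⁶ m.
Kepler's third law: T = 2π√(r³/μ) = 2π√((6.910×10⁶)³ / 3.986×10¹⁴).
r³/μ = 8.277×10⁵ s², so T = 2π × 9.098×10² = 5.716×10³ s.
Converting: 5.716×10³ s ÷ 60.00 = 95.27 min.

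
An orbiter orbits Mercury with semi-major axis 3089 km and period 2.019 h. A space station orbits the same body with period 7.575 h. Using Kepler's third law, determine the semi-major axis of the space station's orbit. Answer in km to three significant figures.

Kepler's third law: a³ ∝ T², so a₂ = a₁ (T₂/T₁)^(2/3).
T₂/T₁ = 3.752, (T₂/T₁)^(2/3) = 2.415.
a₂ = 3089 × 2.415 = 7458 km.

a₂ ≈ 7460 km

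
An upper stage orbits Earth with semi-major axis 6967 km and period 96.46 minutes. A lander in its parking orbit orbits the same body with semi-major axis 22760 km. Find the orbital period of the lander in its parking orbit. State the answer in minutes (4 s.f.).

T₂ ≈ 569.6 minutes

Kepler's third law: T² ∝ a³, so T₂ = T₁ (a₂/a₁)^(3/2).
a₂/a₁ = 3.267, (a₂/a₁)^(3/2) = 5.905.
T₂ = 96.46 × 5.905 = 569.6 minutes.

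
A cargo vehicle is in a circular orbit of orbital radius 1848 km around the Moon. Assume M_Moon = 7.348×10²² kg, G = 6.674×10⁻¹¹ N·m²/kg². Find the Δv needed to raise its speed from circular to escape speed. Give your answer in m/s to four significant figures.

μ = GM = 6.674×10⁻¹¹ × 7.348×10²² = 4.904×10¹² m³/s².
r = 1848 km = 1.848×10⁶ m.
Circular speed v_c = √(μ/r) = 1629 m/s.
Escape speed v_esc = √(2μ/r) = √2 × v_c = 2304 m/s.
Δv = v_esc − v_c = 674.8 m/s.

Δv ≈ 674.8 m/s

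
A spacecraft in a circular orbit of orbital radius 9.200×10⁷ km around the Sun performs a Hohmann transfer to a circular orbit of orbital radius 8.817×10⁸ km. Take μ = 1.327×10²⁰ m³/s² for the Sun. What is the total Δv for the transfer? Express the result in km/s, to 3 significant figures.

r₁ = 9.200×10⁷ km = 9.200×10¹⁰ m.
r₂ = 8.817×10⁸ km = 8.817×10¹¹ m.
Transfer ellipse a_t = (r₁ + r₂)/2 = 4.868×10¹¹ m.
At r₁: circular v_c1 = √(μ/r₁) = 37980 m/s; transfer-perihelion v_p = √[μ(2/r₁ − 1/a_t)] = 51110 m/s.
Δv₁ = v_p − v_c1 = 13130 m/s.
At r₂: circular v_c2 = √(μ/r₂) = 12270 m/s; transfer-aphelion v_a = √[μ(2/r₂ − 1/a_t)] = 5333 m/s.
Δv₂ = v_c2 − v_a = 6935 m/s.
Total Δv = Δv₁ + Δv₂ = 20070 m/s = 20.07 km/s.

Δv_total ≈ 20.1 km/s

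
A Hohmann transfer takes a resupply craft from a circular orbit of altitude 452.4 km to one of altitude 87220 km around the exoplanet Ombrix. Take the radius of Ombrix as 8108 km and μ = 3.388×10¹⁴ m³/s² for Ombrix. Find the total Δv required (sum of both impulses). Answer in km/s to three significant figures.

Δv_total ≈ 3.35 km/s

r₁ = 8108 + 452.4 = 8560.4 km = 8.5604×10⁶ m.
r₂ = 8108 + 87220 = 95328 km = 9.5328×10⁷ m.
Transfer ellipse a_t = (r₁ + r₂)/2 = 5.194×10⁷ m.
At r₁: circular v_c1 = √(μ/r₁) = 6291 m/s; transfer-periapsis v_p = √[μ(2/r₁ − 1/a_t)] = 8522 m/s.
Δv₁ = v_p − v_c1 = 2231 m/s.
At r₂: circular v_c2 = √(μ/r₂) = 1885 m/s; transfer-apoapsis v_a = √[μ(2/r₂ − 1/a_t)] = 765.3 m/s.
Δv₂ = v_c2 − v_a = 1120 m/s.
Total Δv = Δv₁ + Δv₂ = 3351 m/s = 3.351 km/s.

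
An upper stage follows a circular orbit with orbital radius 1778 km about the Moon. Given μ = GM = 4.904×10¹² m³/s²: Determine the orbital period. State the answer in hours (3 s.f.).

r = 1778 km = 1.778×10⁶ m.
Kepler's third law: T = 2π√(r³/μ) = 2π√((1.778×10⁶)³ / 4.904×10¹²).
r³/μ = 1.146×10⁶ s², so T = 2π × 1.071×10³ = 6.727×10³ s.
Converting: 6.727×10³ s ÷ 3600 = 1.869 hours.

T ≈ 1.87 hours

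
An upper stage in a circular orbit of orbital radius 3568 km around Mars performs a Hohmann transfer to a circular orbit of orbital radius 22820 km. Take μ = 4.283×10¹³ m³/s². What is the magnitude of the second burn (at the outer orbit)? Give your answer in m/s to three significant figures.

Δv ≈ 658 m/s

r₁ = 3568 km = 3.568×10⁶ m.
r₂ = 22820 km = 2.282×10⁷ m.
Transfer ellipse a_t = (r₁ + r₂)/2 = 1.319×10⁷ m.
At r₁: circular v_c1 = √(μ/r₁) = 3465 m/s; transfer-periapsis v_p = √[μ(2/r₁ − 1/a_t)] = 4556 m/s.
At r₂: circular v_c2 = √(μ/r₂) = 1370 m/s; transfer-apoapsis v_a = √[μ(2/r₂ − 1/a_t)] = 712.4 m/s.
Δv₂ = v_c2 − v_a = 657.6 m/s.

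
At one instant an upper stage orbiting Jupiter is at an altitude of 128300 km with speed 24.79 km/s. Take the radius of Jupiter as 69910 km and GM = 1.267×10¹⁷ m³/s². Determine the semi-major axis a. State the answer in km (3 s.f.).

r = 69910 + 128300 = 1.9821×10⁵ km = 1.982×10⁸ m.
Vis-viva rearranged: 1/a = 2/r − v²/μ = 1.009×10⁻⁸ − 4.850×10⁻⁹ = 5.240×10⁻⁹ m⁻¹.
a = 1.908×10⁸ m = 1.9084×10⁵ km.

a ≈ 1.91×10⁵ km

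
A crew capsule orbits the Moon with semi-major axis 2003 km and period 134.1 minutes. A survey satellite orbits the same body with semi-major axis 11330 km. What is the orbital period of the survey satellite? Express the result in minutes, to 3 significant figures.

Kepler's third law: T² ∝ a³, so T₂ = T₁ (a₂/a₁)^(3/2).
a₂/a₁ = 5.657, (a₂/a₁)^(3/2) = 13.45.
T₂ = 134.1 × 13.45 = 1804 minutes.

T₂ ≈ 1800 minutes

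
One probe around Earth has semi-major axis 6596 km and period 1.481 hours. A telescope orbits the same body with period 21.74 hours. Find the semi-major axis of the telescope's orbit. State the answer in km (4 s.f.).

Kepler's third law: a³ ∝ T², so a₂ = a₁ (T₂/T₁)^(2/3).
T₂/T₁ = 14.68, (T₂/T₁)^(2/3) = 5.995.
a₂ = 6596 × 5.995 = 39540 km.

a₂ ≈ 39540 km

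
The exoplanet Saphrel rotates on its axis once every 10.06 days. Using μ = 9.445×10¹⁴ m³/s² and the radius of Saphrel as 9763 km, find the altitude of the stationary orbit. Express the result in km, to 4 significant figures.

h_sync ≈ 2.527×10⁵ km

T = 10.06 days = 8.692×10⁵ s.
A synchronous orbit has period T, so by Kepler's third law a = (μT²/4π²)^(1/3).
μT²/4π² = 9.445×10¹⁴ × (8.692×10⁵)² / 39.48 = 1.807×10²⁵ m³.
a = 2.624×10⁸ m = 2.6244×10⁵ km.
Altitude h = a − R = 2.6244×10⁵ − 9763 = 2.5267×10⁵ km.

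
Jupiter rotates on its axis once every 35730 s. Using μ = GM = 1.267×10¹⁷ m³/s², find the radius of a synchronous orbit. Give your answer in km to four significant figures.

r_sync ≈ 1.600×10⁵ km

A synchronous orbit has period T, so by Kepler's third law a = (μT²/4π²)^(1/3).
μT²/4π² = 1.267×10¹⁷ × (3.573×10⁴)² / 39.48 = 4.097×10²⁴ m³.
a = 1.600×10⁸ m = 1.6002×10⁵ km.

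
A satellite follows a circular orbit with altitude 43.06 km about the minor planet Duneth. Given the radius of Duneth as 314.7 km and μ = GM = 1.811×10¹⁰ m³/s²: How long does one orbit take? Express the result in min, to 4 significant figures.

T ≈ 166.5 min

r = 314.7 + 43.06 = 357.76 km = 3.5776×10⁵ m.
Kepler's third law: T = 2π√(r³/μ) = 2π√((3.578×10⁵)³ / 1.811×10¹⁰).
r³/μ = 2.528×10⁶ s², so T = 2π × 1.590×10³ = 9.991×10³ s.
Converting: 9.991×10³ s ÷ 60.00 = 166.5 min.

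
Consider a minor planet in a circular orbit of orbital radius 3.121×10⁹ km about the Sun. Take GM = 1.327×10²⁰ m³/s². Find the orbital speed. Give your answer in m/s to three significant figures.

r = 3.121×10⁹ km = 3.121×10¹² m.
For a circular orbit v = √(μ/r) = √(1.327×10²⁰ / 3.121×10¹²) = √(4.252×10⁷) = 6521 m/s.

v ≈ 6520 m/s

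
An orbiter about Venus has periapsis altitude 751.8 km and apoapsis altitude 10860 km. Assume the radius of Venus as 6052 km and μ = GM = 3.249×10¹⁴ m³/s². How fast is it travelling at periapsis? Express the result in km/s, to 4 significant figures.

r_p = 6052 + 751.8 = 6803.8 km = 6.8038×10⁶ m.
r_a = 6052 + 10860 = 16912 km = 1.6912×10⁷ m.
Semi-major axis a = (r_p + r_a)/2 = 11858 km = 1.186×10⁷ m.
Vis-viva: v² = μ(2/r − 1/a) = 3.249×10¹⁴ × (2.940×10⁻⁷ − 8.433×10⁻⁸) = 6.811×10⁷ m²/s².
v = 8253 m/s = 8.253 km/s.

v ≈ 8.253 km/s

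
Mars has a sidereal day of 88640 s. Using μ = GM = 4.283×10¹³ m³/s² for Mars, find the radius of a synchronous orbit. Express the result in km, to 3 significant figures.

A synchronous orbit has period T, so by Kepler's third law a = (μT²/4π²)^(1/3).
μT²/4π² = 4.283×10¹³ × (8.864×10⁴)² / 39.48 = 8.524×10²¹ m³.
a = 2.043×10⁷ m = 20428 km.

r_sync ≈ 20400 km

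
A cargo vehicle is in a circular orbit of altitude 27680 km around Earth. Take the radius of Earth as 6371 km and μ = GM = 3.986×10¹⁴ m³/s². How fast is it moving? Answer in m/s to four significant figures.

r = 6371 + 27680 = 34051 km = 3.4051×10⁷ m.
For a circular orbit v = √(μ/r) = √(3.986×10¹⁴ / 3.405×10⁷) = √(1.171×10⁷) = 3421 m/s.

v ≈ 3421 m/s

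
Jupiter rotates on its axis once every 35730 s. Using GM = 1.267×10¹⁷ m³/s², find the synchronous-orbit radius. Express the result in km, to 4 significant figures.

A synchronous orbit has period T, so by Kepler's third law a = (μT²/4π²)^(1/3).
μT²/4π² = 1.267×10¹⁷ × (3.573×10⁴)² / 39.48 = 4.097×10²⁴ m³.
a = 1.600×10⁸ m = 1.6002×10⁵ km.

r_sync ≈ 1.600×10⁵ km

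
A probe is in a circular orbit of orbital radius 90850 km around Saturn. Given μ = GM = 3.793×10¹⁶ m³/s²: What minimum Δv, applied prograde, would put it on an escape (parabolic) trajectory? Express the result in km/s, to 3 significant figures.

Δv ≈ 8.46 km/s

r = 90850 km = 9.085×10⁷ m.
Circular speed v_c = √(μ/r) = 20430 m/s.
Escape speed v_esc = √(2μ/r) = √2 × v_c = 28900 m/s.
Δv = v_esc − v_c = 8464 m/s = 8.464 km/s.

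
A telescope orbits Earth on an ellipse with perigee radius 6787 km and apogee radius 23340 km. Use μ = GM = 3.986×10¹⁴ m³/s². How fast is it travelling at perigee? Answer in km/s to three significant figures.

Semi-major axis a = (r_p + r_a)/2 = 15064 km = 1.506×10⁷ m.
Vis-viva: v² = μ(2/r − 1/a) = 3.986×10¹⁴ × (2.947×10⁻⁷ − 6.639×10⁻⁸) = 9.100×10⁷ m²/s².
v = 9539 m/s = 9.539 km/s.

v ≈ 9.54 km/s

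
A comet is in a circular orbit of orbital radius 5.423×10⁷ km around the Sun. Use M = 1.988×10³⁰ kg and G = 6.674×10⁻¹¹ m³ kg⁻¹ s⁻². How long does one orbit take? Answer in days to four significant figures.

T ≈ 79.73 days

μ = GM = 6.674×10⁻¹¹ × 1.988×10³⁰ = 1.327×10²⁰ m³/s².
r = 5.423×10⁷ km = 5.423×10¹⁰ m.
Kepler's third law: T = 2π√(r³/μ) = 2π√((5.423×10¹⁰)³ / 1.327×10²⁰).
r³/μ = 1.202×10¹² s², so T = 2π × 1.096×10⁶ = 6.889×10⁶ s.
Converting: 6.889×10⁶ s ÷ 86400 = 79.73 days.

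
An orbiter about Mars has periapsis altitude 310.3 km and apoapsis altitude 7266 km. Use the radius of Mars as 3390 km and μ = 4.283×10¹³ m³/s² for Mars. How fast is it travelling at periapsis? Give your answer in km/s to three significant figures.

r_p = 3390 + 310.3 = 3700.3 km = 3.7003×10⁶ m.
r_a = 3390 + 7266 = 10656 km = 1.0656×10⁷ m.
Semi-major axis a = (r_p + r_a)/2 = 7178.1 km = 7.178×10⁶ m.
Vis-viva: v² = μ(2/r − 1/a) = 4.283×10¹³ × (5.405×10⁻⁷ − 1.393×10⁻⁷) = 1.718×10⁷ m²/s².
v = 4145 m/s = 4.145 km/s.

v ≈ 4.15 km/s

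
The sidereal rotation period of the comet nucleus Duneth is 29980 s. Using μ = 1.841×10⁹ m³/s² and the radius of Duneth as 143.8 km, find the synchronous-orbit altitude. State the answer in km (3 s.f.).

A synchronous orbit has period T, so by Kepler's third law a = (μT²/4π²)^(1/3).
μT²/4π² = 1.841×10⁹ × (2.998×10⁴)² / 39.48 = 4.191×10¹⁶ m³.
a = 3.474×10⁵ m = 347.36 km.
Altitude h = a − R = 347.36 − 143.8 = 203.56 km.

h_sync ≈ 204 km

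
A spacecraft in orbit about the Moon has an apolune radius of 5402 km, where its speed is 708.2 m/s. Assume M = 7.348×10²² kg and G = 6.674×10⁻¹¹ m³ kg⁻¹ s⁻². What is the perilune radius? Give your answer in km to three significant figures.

perilune radius ≈ 2060 km

μ = GM = 6.674×10⁻¹¹ × 7.348×10²² = 4.904×10¹² m³/s².
r_a = 5.402×10⁶ m.
Specific energy ε = v²/2 − μ/r = -6.570×10⁵ J/kg, so a = −μ/(2ε) = 3.732×10⁶ m.
The apsides satisfy r_p + r_a = 2a, so the perilune radius is 2a − r_a = 2.062×10⁶ m = 2061.8 km.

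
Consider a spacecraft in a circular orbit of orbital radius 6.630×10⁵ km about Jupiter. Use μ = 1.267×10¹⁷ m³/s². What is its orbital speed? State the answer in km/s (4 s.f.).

v ≈ 13.82 km/s

r = 6.630×10⁵ km = 6.630×10⁸ m.
For a circular orbit v = √(μ/r) = √(1.267×10¹⁷ / 6.630×10⁸) = √(1.911×10⁸) = 13820 m/s.
That is 13.82 km/s.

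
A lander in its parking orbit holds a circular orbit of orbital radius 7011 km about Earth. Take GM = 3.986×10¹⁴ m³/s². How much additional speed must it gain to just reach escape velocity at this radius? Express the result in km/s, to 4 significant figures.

r = 7011 km = 7.011×10⁶ m.
Circular speed v_c = √(μ/r) = 7540 m/s.
Escape speed v_esc = √(2μ/r) = √2 × v_c = 10660 m/s.
Δv = v_esc − v_c = 3123 m/s = 3.123 km/s.

Δv ≈ 3.123 km/s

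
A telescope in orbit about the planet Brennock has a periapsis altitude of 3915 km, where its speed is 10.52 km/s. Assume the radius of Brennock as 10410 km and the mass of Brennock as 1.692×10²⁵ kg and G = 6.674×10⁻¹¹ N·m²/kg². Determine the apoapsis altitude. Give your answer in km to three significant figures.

μ = GM = 6.674×10⁻¹¹ × 1.692×10²⁵ = 1.129×10¹⁵ m³/s².
r_p = 10410 + 3915 = 14325 km = 1.432×10⁷ m.
Specific energy ε = v²/2 − μ/r = -2.349×10⁷ J/kg, so a = −μ/(2ε) = 2.403×10⁷ m.
The apsides satisfy r_p + r_a = 2a, so the apoapsis radius is 2a − r_p = 3.374×10⁷ m = 33738 km.
Apoapsis altitude = 33738 − 10410 = 23328 km.

apoapsis altitude ≈ 23300 km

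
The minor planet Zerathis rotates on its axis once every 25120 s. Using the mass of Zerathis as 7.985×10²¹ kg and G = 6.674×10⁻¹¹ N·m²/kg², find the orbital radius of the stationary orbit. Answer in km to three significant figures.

r_sync ≈ 2040 km

μ = GM = 6.674×10⁻¹¹ × 7.985×10²¹ = 5.329×10¹¹ m³/s².
A synchronous orbit has period T, so by Kepler's third law a = (μT²/4π²)^(1/3).
μT²/4π² = 5.329×10¹¹ × (2.512×10⁴)² / 39.48 = 8.518×10¹⁸ m³.
a = 2.042×10⁶ m = 2042.3 km.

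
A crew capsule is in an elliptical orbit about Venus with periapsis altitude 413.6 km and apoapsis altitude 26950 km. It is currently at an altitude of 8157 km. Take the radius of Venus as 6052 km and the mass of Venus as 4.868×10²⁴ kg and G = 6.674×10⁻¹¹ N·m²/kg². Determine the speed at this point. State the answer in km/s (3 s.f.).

μ = GM = 6.674×10⁻¹¹ × 4.868×10²⁴ = 3.249×10¹⁴ m³/s².
r_p = 6052 + 413.6 = 6465.6 km = 6.4656×10⁶ m.
r_a = 6052 + 26950 = 33002 km = 3.3002×10⁷ m.
r = 6052 + 8157 = 14209 km = 1.421×10⁷ m.
Semi-major axis a = (r_p + r_a)/2 = 19734 km = 1.973×10⁷ m.
Vis-viva: v² = μ(2/r − 1/a) = 3.249×10¹⁴ × (1.408×10⁻⁷ − 5.067×10⁻⁸) = 2.927×10⁷ m²/s².
v = 5410 m/s = 5.410 km/s.

v ≈ 5.41 km/s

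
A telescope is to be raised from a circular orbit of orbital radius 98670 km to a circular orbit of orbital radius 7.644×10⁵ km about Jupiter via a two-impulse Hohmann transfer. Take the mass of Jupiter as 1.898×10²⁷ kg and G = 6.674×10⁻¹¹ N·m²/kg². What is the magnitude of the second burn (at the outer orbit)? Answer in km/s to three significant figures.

μ = GM = 6.674×10⁻¹¹ × 1.898×10²⁷ = 1.267×10¹⁷ m³/s².
r₁ = 98670 km = 9.867×10⁷ m.
r₂ = 7.644×10⁵ km = 7.644×10⁸ m.
Transfer ellipse a_t = (r₁ + r₂)/2 = 4.315×10⁸ m.
At r₁: circular v_c1 = √(μ/r₁) = 35830 m/s; transfer-perijove v_p = √[μ(2/r₁ − 1/a_t)] = 47690 m/s.
At r₂: circular v_c2 = √(μ/r₂) = 12870 m/s; transfer-apojove v_a = √[μ(2/r₂ − 1/a_t)] = 6156 m/s.
Δv₂ = v_c2 − v_a = 6718 m/s.
= 6.718 km/s.

Δv ≈ 6.72 km/s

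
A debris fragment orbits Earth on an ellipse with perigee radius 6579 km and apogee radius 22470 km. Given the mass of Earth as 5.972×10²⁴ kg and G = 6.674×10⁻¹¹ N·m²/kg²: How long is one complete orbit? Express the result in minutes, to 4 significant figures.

μ = GM = 6.674×10⁻¹¹ × 5.972×10²⁴ = 3.986×10¹⁴ m³/s².
Semi-major axis a = (r_p + r_a)/2 = (6579.0 + 22470)/2 = 14524 km = 1.452×10⁷ m.
By Kepler's third law T = 2π√(a³/μ) = 2π × 2.773×10³ = 1.742×10⁴ s.
= 290.4 minutes.

T ≈ 290.4 minutes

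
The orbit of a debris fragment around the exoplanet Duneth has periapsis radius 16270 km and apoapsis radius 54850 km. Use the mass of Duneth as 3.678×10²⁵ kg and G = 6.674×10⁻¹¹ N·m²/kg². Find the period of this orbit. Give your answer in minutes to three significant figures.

T ≈ 448 minutes

μ = GM = 6.674×10⁻¹¹ × 3.678×10²⁵ = 2.455×10¹⁵ m³/s².
Semi-major axis a = (r_p + r_a)/2 = (16270 + 54850)/2 = 35560 km = 3.556×10⁷ m.
By Kepler's third law T = 2π√(a³/μ) = 2π × 4.280×10³ = 2.689×10⁴ s.
= 448.2 minutes.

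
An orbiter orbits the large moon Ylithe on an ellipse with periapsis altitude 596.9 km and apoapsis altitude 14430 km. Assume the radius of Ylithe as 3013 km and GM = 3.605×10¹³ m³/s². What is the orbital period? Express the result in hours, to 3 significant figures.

r_p = 3013 + 596.9 = 3609.9 km = 3.6099×10⁶ m.
r_a = 3013 + 14430 = 17443 km = 1.7443×10⁷ m.
Semi-major axis a = (r_p + r_a)/2 = (3609.9 + 17443)/2 = 10526 km = 1.053×10⁷ m.
By Kepler's third law T = 2π√(a³/μ) = 2π × 5.688×10³ = 3.574×10⁴ s.
= 9.928 hours.

T ≈ 9.93 hours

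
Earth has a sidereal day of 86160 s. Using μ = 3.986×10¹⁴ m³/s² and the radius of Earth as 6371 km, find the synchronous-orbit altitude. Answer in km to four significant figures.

h_sync ≈ 35790 km

A synchronous orbit has period T, so by Kepler's third law a = (μT²/4π²)^(1/3).
μT²/4π² = 3.986×10¹⁴ × (8.616×10⁴)² / 39.48 = 7.495×10²² m³.
a = 4.216×10⁷ m = 42163 km.
Altitude h = a − R = 42163 − 6371 = 35792 km.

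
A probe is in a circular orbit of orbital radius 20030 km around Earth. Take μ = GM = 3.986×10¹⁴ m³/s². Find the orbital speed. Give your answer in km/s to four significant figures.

r = 20030 km = 2.003×10⁷ m.
For a circular orbit v = √(μ/r) = √(3.986×10¹⁴ / 2.003×10⁷) = √(1.990×10⁷) = 4461 m/s.
That is 4.461 km/s.

v ≈ 4.461 km/s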